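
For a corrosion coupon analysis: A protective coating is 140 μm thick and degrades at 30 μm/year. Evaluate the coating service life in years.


Service life = thickness / degradation rate
Life = 140 / 30 = 4.7 years

4.7 years


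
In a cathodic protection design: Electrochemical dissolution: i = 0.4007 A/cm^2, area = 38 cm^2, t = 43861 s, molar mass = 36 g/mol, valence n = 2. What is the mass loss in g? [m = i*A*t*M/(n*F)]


Apply Faraday's law: m = i*A*t*M / (n*F)
Total charge passed Q = i*A*t = 0.4007*38*43861 = 667853.9026 C
m = Q*M/(n*F) = 667853.9026*36/(2*96485) = 124.593 g

124.593 g


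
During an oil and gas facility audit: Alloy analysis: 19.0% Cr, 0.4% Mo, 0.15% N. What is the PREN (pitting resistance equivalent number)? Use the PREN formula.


Apply the PREN formula: PREN = Cr + 3.3*Mo + 16*N
PREN = 19.0 + 3.3*0.4 + 16*0.15
PREN = 19.0 + 1.32 + 2.4 = 22.72

22.72


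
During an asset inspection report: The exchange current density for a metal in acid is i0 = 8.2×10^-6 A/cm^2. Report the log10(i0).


i0 = 8.2×10^-6 A/cm^2
log10(i0) = -5.086

-5.086


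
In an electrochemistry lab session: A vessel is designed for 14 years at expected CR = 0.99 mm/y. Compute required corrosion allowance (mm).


Corrosion allowance = CR × design life
CA = 0.99 * 14 = 13.86 mm

13.86 mm


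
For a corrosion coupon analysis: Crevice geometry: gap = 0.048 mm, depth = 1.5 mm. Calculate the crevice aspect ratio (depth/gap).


Aspect ratio = depth / gap
Ratio = 1.5 / 0.048 = 31.3

31.3


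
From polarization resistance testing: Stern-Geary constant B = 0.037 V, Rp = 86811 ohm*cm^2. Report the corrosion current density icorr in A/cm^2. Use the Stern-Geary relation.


Apply the Stern-Geary relation: icorr = B / Rp
icorr = 0.037 / 86811 = 4.262×10^-7 A/cm^2

4.262×10^-7 A/cm^2


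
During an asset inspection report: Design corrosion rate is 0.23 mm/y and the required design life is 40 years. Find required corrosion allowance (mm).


Corrosion allowance = CR × design life
CA = 0.23 * 40 = 9.2 mm

9.2 mm


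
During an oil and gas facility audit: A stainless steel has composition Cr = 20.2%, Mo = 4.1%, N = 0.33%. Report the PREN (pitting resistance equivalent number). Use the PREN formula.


Apply the PREN formula: PREN = Cr + 3.3*Mo + 16*N
PREN = 20.2 + 3.3*4.1 + 16*0.33
PREN = 20.2 + 13.53 + 5.28 = 39.01

39.01


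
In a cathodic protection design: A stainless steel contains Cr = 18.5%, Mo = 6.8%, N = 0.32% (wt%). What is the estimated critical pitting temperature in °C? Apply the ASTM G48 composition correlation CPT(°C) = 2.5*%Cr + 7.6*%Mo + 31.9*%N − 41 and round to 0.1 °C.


Apply the ASTM G48 empirical CPT estimate: CPT(°C) = 2.5*%Cr + 7.6*%Mo + 31.9*%N − 41
2.5*18.5 = 46.25; 7.6*6.8 = 51.68; 31.9*0.32 = 10.208
CPT = 46.25 + 51.68 + 10.208 − 41 = 67.138 °C
Rounded to 0.1 °C: CPT ≈ 67.1 °C

67.1 °C


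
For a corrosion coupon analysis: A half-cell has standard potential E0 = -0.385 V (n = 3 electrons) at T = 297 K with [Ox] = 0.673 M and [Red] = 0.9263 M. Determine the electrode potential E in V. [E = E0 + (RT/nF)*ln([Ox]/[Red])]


Apply the Nernst equation: E = E0 + (RT/nF)*ln([Ox]/[Red])
Step 1: RT/nF = 8.314*297/(3*96485) = 0.00853071 V
Step 2: [Ox]/[Red] = 0.673/0.9263 = 0.726546
Step 3: ln(0.726546) = -0.319453
Step 4: correction = 0.00853071 * -0.319453 = -0.0027 V
E = -0.385 + -0.0027 = -0.3877 V

-0.3877 V


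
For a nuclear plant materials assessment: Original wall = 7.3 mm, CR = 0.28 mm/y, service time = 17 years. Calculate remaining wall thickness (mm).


Remaining wall = original − CR × time
t = 7.3 − 0.28*17 = 7.3 − 4.76 = 2.54 mm

2.54 mm


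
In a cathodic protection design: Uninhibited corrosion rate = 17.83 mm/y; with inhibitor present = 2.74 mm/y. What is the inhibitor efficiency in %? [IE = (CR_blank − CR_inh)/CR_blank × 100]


Apply the inhibitor-efficiency definition: IE = (CR_blank − CR_inh)/CR_blank × 100
IE = (17.83 − 2.74) / 17.83 × 100
IE = 15.09 / 17.83 × 100 = 84.6 %

84.6 %


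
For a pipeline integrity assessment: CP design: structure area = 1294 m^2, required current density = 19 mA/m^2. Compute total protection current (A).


I = area * current density, then convert mA → A (÷1000)
I = 1294 * 19 / 1000 = 24.59 A

24.59 A


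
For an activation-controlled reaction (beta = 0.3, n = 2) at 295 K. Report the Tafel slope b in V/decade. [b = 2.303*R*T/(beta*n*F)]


Apply the Tafel slope relation: b = 2.303*R*T/(beta*n*F)
Numerator: 2.303 * 8.314 * 295 = 5648.41
Denominator: 0.3 * 2 * 96485 = 57891.0
b = 5648.41 / 57891.0 = 0.098 V/decade

0.098 V/decade


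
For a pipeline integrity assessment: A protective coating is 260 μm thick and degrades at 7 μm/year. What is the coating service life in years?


Service life = thickness / degradation rate
Life = 260 / 7 = 37.1 years

37.1 years


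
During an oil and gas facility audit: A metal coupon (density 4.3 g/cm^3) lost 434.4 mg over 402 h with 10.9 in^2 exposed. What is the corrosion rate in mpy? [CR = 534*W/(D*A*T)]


Apply the mpy weight-loss relation: CR = 534 * W / (D * A * T)
Numerator: 534 * 434.4 = 231969.6
Denominator: 4.3 * 10.9 * 402 = 18841.74
CR = 231969.6 / 18841.74 = 12.311 mpy

12.311 mpy


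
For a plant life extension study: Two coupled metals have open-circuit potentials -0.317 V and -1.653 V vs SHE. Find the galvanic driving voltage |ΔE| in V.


Driving voltage is the absolute potential difference.
|ΔE| = |-0.317 − (-1.653)| = 1.336 V

1.336 V


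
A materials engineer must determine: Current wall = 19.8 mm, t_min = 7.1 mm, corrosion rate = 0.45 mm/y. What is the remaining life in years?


Apply the remaining-life relation: RL = (t_current − t_min) / CR
RL = (19.8 − 7.1) / 0.45 = 12.7 / 0.45 = 28.2 years

28.2 years


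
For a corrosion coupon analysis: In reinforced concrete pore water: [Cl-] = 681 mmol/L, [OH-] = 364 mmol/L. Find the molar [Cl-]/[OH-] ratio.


Threshold parameter = [Cl-] / [OH-] (molar basis; both in mmol/L, so units cancel)
Ratio = 681 / 364 = 1.87

1.87


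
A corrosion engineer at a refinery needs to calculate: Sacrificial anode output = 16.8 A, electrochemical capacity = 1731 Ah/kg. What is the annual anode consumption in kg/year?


Annual consumption = current * hours per year / capacity
Rate = 16.8 * 8760 / 1731 = 85.0 kg/year

85.0 kg/year


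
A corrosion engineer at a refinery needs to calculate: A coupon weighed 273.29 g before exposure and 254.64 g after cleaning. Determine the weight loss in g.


Weight loss = initial − final
WL = 273.29 − 254.64 = 18.65 g

18.65 g


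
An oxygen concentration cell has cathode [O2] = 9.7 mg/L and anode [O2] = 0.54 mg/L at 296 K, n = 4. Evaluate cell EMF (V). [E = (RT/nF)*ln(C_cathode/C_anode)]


Apply the Nernst concentration-cell relation: E = (RT/nF)*ln(C_cathode/C_anode)
RT/nF = 8.314*296/(4*96485) = 0.00637649 V
ln(9.7/0.54) = 2.88831
E = 0.00637649 * 2.88831 = 0.01842 V

0.01842 V


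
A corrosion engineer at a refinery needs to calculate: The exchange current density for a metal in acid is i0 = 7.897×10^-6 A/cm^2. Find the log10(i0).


i0 = 7.897×10^-6 A/cm^2
log10(i0) = -5.103

-5.103


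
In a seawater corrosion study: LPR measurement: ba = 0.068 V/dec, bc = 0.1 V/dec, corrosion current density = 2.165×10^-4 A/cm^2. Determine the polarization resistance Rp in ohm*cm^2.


Apply the Stern-Geary equation: Rp = ba*bc / (2.303*icorr*(ba+bc))
ba*bc = 0.068*0.1 = 0.0068
ba+bc = 0.168; 2.303*icorr*(ba+bc) = 2.303*2.165×10^-4*0.168 = 8.3764716×10^-5
Rp = 0.0068 / 8.3764716×10^-5 = 81.2 ohm*cm^2

81.2 ohm*cm^2


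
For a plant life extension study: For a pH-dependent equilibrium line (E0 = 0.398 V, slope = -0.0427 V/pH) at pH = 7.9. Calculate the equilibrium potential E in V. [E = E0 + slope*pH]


Apply the Pourbaix line equation: E = E0 + slope*pH
E = 0.398 + (-0.0427)*7.9 = 0.398 + (-0.33733) = 0.06067 V
Rounded to 4 decimal places: E = 0.0607 V

0.0607 V


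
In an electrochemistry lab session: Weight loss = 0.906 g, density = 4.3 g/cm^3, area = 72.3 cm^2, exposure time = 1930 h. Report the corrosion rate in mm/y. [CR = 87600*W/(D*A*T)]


Apply the mm/y weight-loss relation: CR = 87600 * W / (D * A * T)
Numerator: 87600 * 0.906 = 79365.6
Denominator: 4.3 * 72.3 * 1930 = 600017.7
CR = 79365.6 / 600017.7 = 0.1323 mm/y

0.1323 mm/y


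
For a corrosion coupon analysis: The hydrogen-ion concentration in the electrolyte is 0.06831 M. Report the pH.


pH = −log10[H+]
pH = −log10(0.06831) = 1.17

1.17


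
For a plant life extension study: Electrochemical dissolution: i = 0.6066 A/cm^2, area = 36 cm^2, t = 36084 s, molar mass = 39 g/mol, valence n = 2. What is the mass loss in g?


Apply Faraday's law: m = i*A*t*M / (n*F)
Total charge passed Q = i*A*t = 0.6066*36*36084 = 787987.9584 C
m = Q*M/(n*F) = 787987.9584*39/(2*96485) = 159.2555 g

159.2555 g


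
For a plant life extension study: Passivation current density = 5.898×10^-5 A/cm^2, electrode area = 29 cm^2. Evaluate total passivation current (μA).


I = i_pass * A, then convert A → μA (×10^6)
I = 5.898×10^-5 * 29 * 10^6 = 1710.42 μA

1710.42 μA


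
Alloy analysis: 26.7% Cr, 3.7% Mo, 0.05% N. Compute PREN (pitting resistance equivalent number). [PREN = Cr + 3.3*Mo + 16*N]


Apply the PREN formula: PREN = Cr + 3.3*Mo + 16*N
PREN = 26.7 + 3.3*3.7 + 16*0.05
PREN = 26.7 + 12.21 + 0.8 = 39.71

39.71


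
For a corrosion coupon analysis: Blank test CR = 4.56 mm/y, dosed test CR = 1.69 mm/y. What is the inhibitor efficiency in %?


Apply the inhibitor-efficiency definition: IE = (CR_blank − CR_inh)/CR_blank × 100
IE = (4.56 − 1.69) / 4.56 × 100
IE = 2.87 / 4.56 × 100 = 62.9 %

62.9 %


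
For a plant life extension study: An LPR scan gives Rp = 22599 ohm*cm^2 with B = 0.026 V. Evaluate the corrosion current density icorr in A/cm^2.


Apply the Stern-Geary relation: icorr = B / Rp
icorr = 0.026 / 22599 = 1.15×10^-6 A/cm^2

1.15×10^-6 A/cm^2


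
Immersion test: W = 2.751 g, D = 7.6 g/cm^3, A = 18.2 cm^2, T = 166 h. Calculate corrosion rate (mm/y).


Apply the mm/y weight-loss relation: CR = 87600 * W / (D * A * T)
Numerator: 87600 * 2.751 = 240987.6
Denominator: 7.6 * 18.2 * 166 = 22961.12
CR = 240987.6 / 22961.12 = 10.4955 mm/y

10.4955 mm/y


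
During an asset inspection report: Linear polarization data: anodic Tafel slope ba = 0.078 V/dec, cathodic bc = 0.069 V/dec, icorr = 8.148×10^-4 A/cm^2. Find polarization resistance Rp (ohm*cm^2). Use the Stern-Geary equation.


Apply the Stern-Geary equation: Rp = ba*bc / (2.303*icorr*(ba+bc))
ba*bc = 0.078*0.069 = 0.005382
ba+bc = 0.147; 2.303*icorr*(ba+bc) = 2.303*8.148×10^-4*0.147 = 2.7584321×10^-4
Rp = 0.005382 / 2.7584321×10^-4 = 19.5 ohm*cm^2

19.5 ohm*cm^2


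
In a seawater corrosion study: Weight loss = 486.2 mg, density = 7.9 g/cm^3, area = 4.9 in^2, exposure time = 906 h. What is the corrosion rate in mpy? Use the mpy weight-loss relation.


Apply the mpy weight-loss relation: CR = 534 * W / (D * A * T)
Numerator: 534 * 486.2 = 259630.8
Denominator: 7.9 * 4.9 * 906 = 35071.26
CR = 259630.8 / 35071.26 = 7.403 mpy

7.403 mpy


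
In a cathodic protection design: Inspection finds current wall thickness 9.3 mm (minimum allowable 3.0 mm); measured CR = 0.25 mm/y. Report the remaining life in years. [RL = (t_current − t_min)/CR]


Apply the remaining-life relation: RL = (t_current − t_min) / CR
RL = (9.3 − 3.0) / 0.25 = 6.3 / 0.25 = 25.2 years

25.2 years


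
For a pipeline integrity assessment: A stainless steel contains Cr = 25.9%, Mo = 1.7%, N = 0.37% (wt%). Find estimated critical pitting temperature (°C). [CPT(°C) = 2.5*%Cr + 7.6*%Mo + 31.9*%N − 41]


Apply the ASTM G48 empirical CPT estimate: CPT(°C) = 2.5*%Cr + 7.6*%Mo + 31.9*%N − 41
2.5*25.9 = 64.75; 7.6*1.7 = 12.92; 31.9*0.37 = 11.803
CPT = 64.75 + 12.92 + 11.803 − 41 = 48.473 °C
Rounded to 0.1 °C: CPT ≈ 48.5 °C

48.5 °C


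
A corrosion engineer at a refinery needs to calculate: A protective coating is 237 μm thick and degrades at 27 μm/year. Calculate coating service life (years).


Service life = thickness / degradation rate
Life = 237 / 27 = 8.8 years

8.8 years


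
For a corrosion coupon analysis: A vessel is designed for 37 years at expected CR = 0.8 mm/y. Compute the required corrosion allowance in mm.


Corrosion allowance = CR × design life
CA = 0.8 * 37 = 29.6 mm

29.6 mm


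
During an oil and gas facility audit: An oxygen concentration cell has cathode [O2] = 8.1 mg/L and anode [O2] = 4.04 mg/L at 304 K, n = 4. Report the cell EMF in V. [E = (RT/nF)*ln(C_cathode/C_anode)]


Apply the Nernst concentration-cell relation: E = (RT/nF)*ln(C_cathode/C_anode)
RT/nF = 8.314*304/(4*96485) = 0.00654883 V
ln(8.1/4.04) = 0.69562
E = 0.00654883 * 0.69562 = 0.00456 V

0.00456 V


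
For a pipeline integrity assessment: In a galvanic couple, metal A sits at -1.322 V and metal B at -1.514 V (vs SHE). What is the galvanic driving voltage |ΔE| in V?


Driving voltage is the absolute potential difference.
|ΔE| = |-1.322 − (-1.514)| = 0.192 V

0.192 V


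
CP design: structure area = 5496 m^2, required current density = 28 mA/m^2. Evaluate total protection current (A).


I = area * current density, then convert mA → A (÷1000)
I = 5496 * 28 / 1000 = 153.89 A

153.89 A


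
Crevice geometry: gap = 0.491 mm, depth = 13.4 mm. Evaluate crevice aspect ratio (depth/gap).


Aspect ratio = depth / gap
Ratio = 13.4 / 0.491 = 27.3

27.3


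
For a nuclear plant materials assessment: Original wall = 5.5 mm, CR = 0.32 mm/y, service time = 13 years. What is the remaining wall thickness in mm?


Remaining wall = original − CR × time
t = 5.5 − 0.32*13 = 5.5 − 4.16 = 1.34 mm

1.34 mm


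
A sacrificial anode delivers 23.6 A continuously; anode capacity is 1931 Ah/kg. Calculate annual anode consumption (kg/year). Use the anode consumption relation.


Annual consumption = current * hours per year / capacity
Rate = 23.6 * 8760 / 1931 = 107.1 kg/year

107.1 kg/year


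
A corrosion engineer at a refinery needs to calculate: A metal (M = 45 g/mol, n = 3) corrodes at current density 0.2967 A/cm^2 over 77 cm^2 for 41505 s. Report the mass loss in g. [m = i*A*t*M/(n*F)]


Apply Faraday's law: m = i*A*t*M / (n*F)
Total charge passed Q = i*A*t = 0.2967*77*41505 = 948219.0795 C
m = Q*M/(n*F) = 948219.0795*45/(3*96485) = 147.4145 g

147.4145 g


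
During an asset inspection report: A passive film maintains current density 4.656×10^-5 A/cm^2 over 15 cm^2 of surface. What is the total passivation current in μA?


I = i_pass * A, then convert A → μA (×10^6)
I = 4.656×10^-5 * 15 * 10^6 = 698.4 μA

698.4 μA


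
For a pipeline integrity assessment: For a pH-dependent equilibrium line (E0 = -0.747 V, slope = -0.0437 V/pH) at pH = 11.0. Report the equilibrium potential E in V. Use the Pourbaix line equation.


Apply the Pourbaix line equation: E = E0 + slope*pH
E = -0.747 + (-0.0437)*11.0 = -0.747 + (-0.4807) = -1.2277 V
Rounded to 4 decimal places: E = -1.2277 V

-1.2277 V


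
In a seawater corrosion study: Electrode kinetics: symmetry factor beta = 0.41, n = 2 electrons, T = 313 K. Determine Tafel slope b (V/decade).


Apply the Tafel slope relation: b = 2.303*R*T/(beta*n*F)
Numerator: 2.303 * 8.314 * 313 = 5993.06
Denominator: 0.41 * 2 * 96485 = 79117.7
b = 5993.06 / 79117.7 = 0.076 V/decade

0.076 V/decade


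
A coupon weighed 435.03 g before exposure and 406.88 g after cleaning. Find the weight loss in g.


Weight loss = initial − final
WL = 435.03 − 406.88 = 28.15 g

28.15 g


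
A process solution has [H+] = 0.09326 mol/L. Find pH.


pH = −log10[H+]
pH = −log10(0.09326) = 1.03

1.03


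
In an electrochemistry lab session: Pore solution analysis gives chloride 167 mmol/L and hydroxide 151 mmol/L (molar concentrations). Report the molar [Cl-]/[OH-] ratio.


Threshold parameter = [Cl-] / [OH-] (molar basis; both in mmol/L, so units cancel)
Ratio = 167 / 151 = 1.11

1.11


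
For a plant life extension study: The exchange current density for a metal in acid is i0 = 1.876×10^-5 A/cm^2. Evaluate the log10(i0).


i0 = 1.876×10^-5 A/cm^2
log10(i0) = -4.727

-4.727


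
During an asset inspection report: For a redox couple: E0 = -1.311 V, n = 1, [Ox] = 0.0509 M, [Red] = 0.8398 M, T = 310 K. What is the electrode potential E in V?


Apply the Nernst equation: E = E0 + (RT/nF)*ln([Ox]/[Red])
Step 1: RT/nF = 8.314*310/(1*96485) = 0.02671234 V
Step 2: [Ox]/[Red] = 0.0509/0.8398 = 0.06061
Step 3: ln(0.06061) = -2.803295
Step 4: correction = 0.02671234 * -2.803295 = -0.0749 V
E = -1.311 + -0.0749 = -1.3859 V

-1.3859 V


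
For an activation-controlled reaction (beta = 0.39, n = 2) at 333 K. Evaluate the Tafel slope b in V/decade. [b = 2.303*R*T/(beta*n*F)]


Apply the Tafel slope relation: b = 2.303*R*T/(beta*n*F)
Numerator: 2.303 * 8.314 * 333 = 6376.0
Denominator: 0.39 * 2 * 96485 = 75258.3
b = 6376.0 / 75258.3 = 0.085 V/decade

0.085 V/decade


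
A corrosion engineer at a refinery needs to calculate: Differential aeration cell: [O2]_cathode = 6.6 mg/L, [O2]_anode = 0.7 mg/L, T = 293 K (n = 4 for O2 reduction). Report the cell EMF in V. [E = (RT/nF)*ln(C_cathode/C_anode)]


Apply the Nernst concentration-cell relation: E = (RT/nF)*ln(C_cathode/C_anode)
RT/nF = 8.314*293/(4*96485) = 0.00631187 V
ln(6.6/0.7) = 2.24374
E = 0.00631187 * 2.24374 = 0.01416 V

0.01416 V


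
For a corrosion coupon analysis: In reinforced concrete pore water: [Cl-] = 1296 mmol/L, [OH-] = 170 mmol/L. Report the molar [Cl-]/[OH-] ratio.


Threshold parameter = [Cl-] / [OH-] (molar basis; both in mmol/L, so units cancel)
Ratio = 1296 / 170 = 7.62

7.62


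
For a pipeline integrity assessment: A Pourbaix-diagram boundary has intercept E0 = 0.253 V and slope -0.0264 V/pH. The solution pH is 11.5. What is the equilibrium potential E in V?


Apply the Pourbaix line equation: E = E0 + slope*pH
E = 0.253 + (-0.0264)*11.5 = 0.253 + (-0.3036) = -0.0506 V
Rounded to 4 decimal places: E = -0.0506 V

-0.0506 V


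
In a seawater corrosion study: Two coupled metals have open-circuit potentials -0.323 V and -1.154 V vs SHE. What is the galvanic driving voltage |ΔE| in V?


Driving voltage is the absolute potential difference.
|ΔE| = |-0.323 − (-1.154)| = 0.831 V

0.831 V


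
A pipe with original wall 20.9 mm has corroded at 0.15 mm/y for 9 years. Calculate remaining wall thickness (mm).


Remaining wall = original − CR × time
t = 20.9 − 0.15*9 = 20.9 − 1.35 = 19.55 mm

19.55 mm


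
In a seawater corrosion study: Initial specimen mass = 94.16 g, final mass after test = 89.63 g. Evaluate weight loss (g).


Weight loss = initial − final
WL = 94.16 − 89.63 = 4.53 g

4.53 g


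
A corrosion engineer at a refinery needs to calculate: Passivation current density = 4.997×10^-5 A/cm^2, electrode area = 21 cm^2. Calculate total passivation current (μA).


I = i_pass * A, then convert A → μA (×10^6)
I = 4.997×10^-5 * 21 * 10^6 = 1049.37 μA

1049.37 μA


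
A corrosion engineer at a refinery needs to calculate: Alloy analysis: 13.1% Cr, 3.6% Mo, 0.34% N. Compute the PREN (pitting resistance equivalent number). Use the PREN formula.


Apply the PREN formula: PREN = Cr + 3.3*Mo + 16*N
PREN = 13.1 + 3.3*3.6 + 16*0.34
PREN = 13.1 + 11.88 + 5.44 = 30.42

30.42


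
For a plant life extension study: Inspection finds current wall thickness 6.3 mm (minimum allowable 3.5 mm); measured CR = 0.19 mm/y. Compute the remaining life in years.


Apply the remaining-life relation: RL = (t_current − t_min) / CR
RL = (6.3 − 3.5) / 0.19 = 2.8 / 0.19 = 14.7 years

14.7 years


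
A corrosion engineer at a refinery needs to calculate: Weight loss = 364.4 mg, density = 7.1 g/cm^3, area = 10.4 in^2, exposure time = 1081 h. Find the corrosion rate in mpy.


Apply the mpy weight-loss relation: CR = 534 * W / (D * A * T)
Numerator: 534 * 364.4 = 194589.6
Denominator: 7.1 * 10.4 * 1081 = 79821.04
CR = 194589.6 / 79821.04 = 2.43782 mpy

2.43782 mpy


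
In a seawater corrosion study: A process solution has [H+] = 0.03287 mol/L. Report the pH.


pH = −log10[H+]
pH = −log10(0.03287) = 1.48

1.48


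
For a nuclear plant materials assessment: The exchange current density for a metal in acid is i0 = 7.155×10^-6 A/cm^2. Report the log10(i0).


i0 = 7.155×10^-6 A/cm^2
log10(i0) = -5.145

-5.145


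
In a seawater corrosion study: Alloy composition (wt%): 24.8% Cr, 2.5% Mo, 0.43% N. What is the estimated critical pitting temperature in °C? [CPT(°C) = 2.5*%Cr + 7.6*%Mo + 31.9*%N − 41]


Apply the ASTM G48 empirical CPT estimate: CPT(°C) = 2.5*%Cr + 7.6*%Mo + 31.9*%N − 41
2.5*24.8 = 62; 7.6*2.5 = 19; 31.9*0.43 = 13.717
CPT = 62 + 19 + 13.717 − 41 = 53.717 °C
Rounded to 0.1 °C: CPT ≈ 53.7 °C

53.7 °C


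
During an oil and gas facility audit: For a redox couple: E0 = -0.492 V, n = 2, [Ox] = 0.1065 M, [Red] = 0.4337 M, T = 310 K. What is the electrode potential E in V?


Apply the Nernst equation: E = E0 + (RT/nF)*ln([Ox]/[Red])
Step 1: RT/nF = 8.314*310/(2*96485) = 0.01335617 V
Step 2: [Ox]/[Red] = 0.1065/0.4337 = 0.245561
Step 3: ln(0.245561) = -1.40421
Step 4: correction = 0.01335617 * -1.40421 = -0.0188 V
E = -0.492 + -0.0188 = -0.5108 V

-0.5108 V


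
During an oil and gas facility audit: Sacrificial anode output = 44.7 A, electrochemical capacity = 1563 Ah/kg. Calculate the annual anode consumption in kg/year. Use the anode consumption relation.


Annual consumption = current * hours per year / capacity
Rate = 44.7 * 8760 / 1563 = 250.5 kg/year

250.5 kg/year


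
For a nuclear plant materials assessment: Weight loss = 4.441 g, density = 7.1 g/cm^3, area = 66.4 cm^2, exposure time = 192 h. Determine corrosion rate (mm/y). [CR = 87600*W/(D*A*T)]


Apply the mm/y weight-loss relation: CR = 87600 * W / (D * A * T)
Numerator: 87600 * 4.441 = 389031.6
Denominator: 7.1 * 66.4 * 192 = 90516.48
CR = 389031.6 / 90516.48 = 4.2979 mm/y

4.2979 mm/y


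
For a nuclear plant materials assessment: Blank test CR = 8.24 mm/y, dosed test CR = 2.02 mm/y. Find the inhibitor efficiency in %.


Apply the inhibitor-efficiency definition: IE = (CR_blank − CR_inh)/CR_blank × 100
IE = (8.24 − 2.02) / 8.24 × 100
IE = 6.22 / 8.24 × 100 = 75.5 %

75.5 %


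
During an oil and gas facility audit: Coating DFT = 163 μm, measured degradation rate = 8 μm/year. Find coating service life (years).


Service life = thickness / degradation rate
Life = 163 / 8 = 20.4 years

20.4 years


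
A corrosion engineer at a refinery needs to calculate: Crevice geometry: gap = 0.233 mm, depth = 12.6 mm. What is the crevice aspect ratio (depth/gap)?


Aspect ratio = depth / gap
Ratio = 12.6 / 0.233 = 54.1

54.1


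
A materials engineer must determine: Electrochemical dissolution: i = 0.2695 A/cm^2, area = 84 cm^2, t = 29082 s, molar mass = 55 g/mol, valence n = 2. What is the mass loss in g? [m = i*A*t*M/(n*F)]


Apply Faraday's law: m = i*A*t*M / (n*F)
Total charge passed Q = i*A*t = 0.2695*84*29082 = 658358.316 C
m = Q*M/(n*F) = 658358.316*55/(2*96485) = 187.64423 g

187.64423 g


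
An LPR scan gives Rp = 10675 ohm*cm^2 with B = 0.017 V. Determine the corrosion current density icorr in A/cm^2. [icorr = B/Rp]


Apply the Stern-Geary relation: icorr = B / Rp
icorr = 0.017 / 10675 = 1.593×10^-6 A/cm^2

1.593×10^-6 A/cm^2


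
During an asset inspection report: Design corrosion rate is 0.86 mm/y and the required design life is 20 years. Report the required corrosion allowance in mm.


Corrosion allowance = CR × design life
CA = 0.86 * 20 = 17.2 mm

17.2 mm


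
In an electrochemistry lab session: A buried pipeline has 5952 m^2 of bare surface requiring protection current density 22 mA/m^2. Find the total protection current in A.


I = area * current density, then convert mA → A (÷1000)
I = 5952 * 22 / 1000 = 130.94 A

130.94 A


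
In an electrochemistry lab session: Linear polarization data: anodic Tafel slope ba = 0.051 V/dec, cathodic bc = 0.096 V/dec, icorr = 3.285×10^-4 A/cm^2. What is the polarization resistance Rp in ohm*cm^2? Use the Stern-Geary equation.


Apply the Stern-Geary equation: Rp = ba*bc / (2.303*icorr*(ba+bc))
ba*bc = 0.051*0.096 = 0.004896
ba+bc = 0.147; 2.303*icorr*(ba+bc) = 2.303*3.285×10^-4*0.147 = 1.1121072×10^-4
Rp = 0.004896 / 1.1121072×10^-4 = 44.02 ohm*cm^2

44.02 ohm*cm^2


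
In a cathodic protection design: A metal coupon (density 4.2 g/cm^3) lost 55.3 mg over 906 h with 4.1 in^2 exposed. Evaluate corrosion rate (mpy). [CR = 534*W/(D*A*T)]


Apply the mpy weight-loss relation: CR = 534 * W / (D * A * T)
Numerator: 534 * 55.3 = 29530.2
Denominator: 4.2 * 4.1 * 906 = 15601.32
CR = 29530.2 / 15601.32 = 1.8928 mpy

1.8928 mpy


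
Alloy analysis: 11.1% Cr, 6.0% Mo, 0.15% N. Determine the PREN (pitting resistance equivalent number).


Apply the PREN formula: PREN = Cr + 3.3*Mo + 16*N
PREN = 11.1 + 3.3*6.0 + 16*0.15
PREN = 11.1 + 19.8 + 2.4 = 33.3

33.3


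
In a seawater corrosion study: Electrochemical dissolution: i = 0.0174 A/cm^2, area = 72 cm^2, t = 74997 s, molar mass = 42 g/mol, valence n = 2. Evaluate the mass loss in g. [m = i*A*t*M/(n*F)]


Apply Faraday's law: m = i*A*t*M / (n*F)
Total charge passed Q = i*A*t = 0.0174*72*74997 = 93956.2416 C
m = Q*M/(n*F) = 93956.2416*42/(2*96485) = 20.4496 g

20.4496 g


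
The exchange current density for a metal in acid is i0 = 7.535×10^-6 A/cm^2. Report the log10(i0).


i0 = 7.535×10^-6 A/cm^2
log10(i0) = -5.123

-5.123


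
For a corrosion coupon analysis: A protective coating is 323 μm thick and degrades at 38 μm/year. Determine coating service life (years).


Service life = thickness / degradation rate
Life = 323 / 38 = 8.5 years

8.5 years


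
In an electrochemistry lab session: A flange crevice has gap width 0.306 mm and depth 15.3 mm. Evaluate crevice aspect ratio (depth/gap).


Aspect ratio = depth / gap
Ratio = 15.3 / 0.306 = 50.0

50.0


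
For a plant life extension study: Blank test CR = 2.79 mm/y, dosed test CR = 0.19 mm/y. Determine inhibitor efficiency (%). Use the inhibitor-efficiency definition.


Apply the inhibitor-efficiency definition: IE = (CR_blank − CR_inh)/CR_blank × 100
IE = (2.79 − 0.19) / 2.79 × 100
IE = 2.6 / 2.79 × 100 = 93.2 %

93.2 %


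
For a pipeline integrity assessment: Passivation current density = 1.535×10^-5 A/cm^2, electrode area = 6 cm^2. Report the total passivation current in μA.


I = i_pass * A, then convert A → μA (×10^6)
I = 1.535×10^-5 * 6 * 10^6 = 92.1 μA

92.1 μA


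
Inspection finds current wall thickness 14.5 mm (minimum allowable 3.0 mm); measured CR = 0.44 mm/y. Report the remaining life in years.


Apply the remaining-life relation: RL = (t_current − t_min) / CR
RL = (14.5 − 3.0) / 0.44 = 11.5 / 0.44 = 26.1 years

26.1 years


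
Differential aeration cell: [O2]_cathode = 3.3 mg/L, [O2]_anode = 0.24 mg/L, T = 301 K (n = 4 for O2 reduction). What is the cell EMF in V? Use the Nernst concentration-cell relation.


Apply the Nernst concentration-cell relation: E = (RT/nF)*ln(C_cathode/C_anode)
RT/nF = 8.314*301/(4*96485) = 0.0064842 V
ln(3.3/0.24) = 2.62104
E = 0.0064842 * 2.62104 = 0.017 V

0.017 V


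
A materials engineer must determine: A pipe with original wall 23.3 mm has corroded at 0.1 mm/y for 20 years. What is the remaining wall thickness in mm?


Remaining wall = original − CR × time
t = 23.3 − 0.1*20 = 23.3 − 2.0 = 21.3 mm

21.3 mm


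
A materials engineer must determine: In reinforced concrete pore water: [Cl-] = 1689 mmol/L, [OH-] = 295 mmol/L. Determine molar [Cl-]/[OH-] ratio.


Threshold parameter = [Cl-] / [OH-] (molar basis; both in mmol/L, so units cancel)
Ratio = 1689 / 295 = 5.73

5.73


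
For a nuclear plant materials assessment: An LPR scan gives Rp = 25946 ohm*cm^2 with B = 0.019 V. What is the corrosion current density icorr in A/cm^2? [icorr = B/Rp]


Apply the Stern-Geary relation: icorr = B / Rp
icorr = 0.019 / 25946 = 7.323×10^-7 A/cm^2

7.323×10^-7 A/cm^2


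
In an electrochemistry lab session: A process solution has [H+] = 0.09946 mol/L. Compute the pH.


pH = −log10[H+]
pH = −log10(0.09946) = 1.0

1.0


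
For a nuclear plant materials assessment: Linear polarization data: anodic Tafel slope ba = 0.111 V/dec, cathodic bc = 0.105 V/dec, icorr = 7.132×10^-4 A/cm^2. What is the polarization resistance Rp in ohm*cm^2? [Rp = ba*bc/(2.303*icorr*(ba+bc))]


Apply the Stern-Geary equation: Rp = ba*bc / (2.303*icorr*(ba+bc))
ba*bc = 0.111*0.105 = 0.011655
ba+bc = 0.216; 2.303*icorr*(ba+bc) = 2.303*7.132×10^-4*0.216 = 3.5477991×10^-4
Rp = 0.011655 / 3.5477991×10^-4 = 32.9 ohm*cm^2

32.9 ohm*cm^2


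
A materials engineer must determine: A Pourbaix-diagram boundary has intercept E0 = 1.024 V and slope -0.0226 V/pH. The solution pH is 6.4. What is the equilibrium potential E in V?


Apply the Pourbaix line equation: E = E0 + slope*pH
E = 1.024 + (-0.0226)*6.4 = 1.024 + (-0.14464) = 0.87936 V
Rounded to 4 decimal places: E = 0.8794 V

0.8794 V


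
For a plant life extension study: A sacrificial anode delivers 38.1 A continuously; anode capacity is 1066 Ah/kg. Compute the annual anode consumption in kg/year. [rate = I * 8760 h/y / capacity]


Annual consumption = current * hours per year / capacity
Rate = 38.1 * 8760 / 1066 = 313.1 kg/year

313.1 kg/year


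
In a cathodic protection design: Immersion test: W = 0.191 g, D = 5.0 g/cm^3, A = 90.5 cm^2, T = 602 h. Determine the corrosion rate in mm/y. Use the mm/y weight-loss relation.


Apply the mm/y weight-loss relation: CR = 87600 * W / (D * A * T)
Numerator: 87600 * 0.191 = 16731.6
Denominator: 5.0 * 90.5 * 602 = 272405.0
CR = 16731.6 / 272405.0 = 0.06142 mm/y

0.06142 mm/y


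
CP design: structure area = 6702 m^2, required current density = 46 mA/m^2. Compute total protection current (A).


I = area * current density, then convert mA → A (÷1000)
I = 6702 * 46 / 1000 = 308.29 A

308.29 A


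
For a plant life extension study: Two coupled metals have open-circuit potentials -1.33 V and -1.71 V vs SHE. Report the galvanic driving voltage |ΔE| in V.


Driving voltage is the absolute potential difference.
|ΔE| = |-1.33 − (-1.71)| = 0.38 V

0.38 V


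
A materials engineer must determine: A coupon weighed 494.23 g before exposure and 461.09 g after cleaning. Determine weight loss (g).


Weight loss = initial − final
WL = 494.23 − 461.09 = 33.14 g

33.14 g


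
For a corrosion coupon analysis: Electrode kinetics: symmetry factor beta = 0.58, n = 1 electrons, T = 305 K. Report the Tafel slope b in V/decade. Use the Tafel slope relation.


Apply the Tafel slope relation: b = 2.303*R*T/(beta*n*F)
Numerator: 2.303 * 8.314 * 305 = 5839.88
Denominator: 0.58 * 1 * 96485 = 55961.3
b = 5839.88 / 55961.3 = 0.104 V/decade

0.104 V/decade


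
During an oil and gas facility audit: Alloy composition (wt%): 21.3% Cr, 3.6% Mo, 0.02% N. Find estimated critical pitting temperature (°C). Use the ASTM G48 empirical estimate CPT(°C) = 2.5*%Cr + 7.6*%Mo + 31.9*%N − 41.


Apply the ASTM G48 empirical CPT estimate: CPT(°C) = 2.5*%Cr + 7.6*%Mo + 31.9*%N − 41
2.5*21.3 = 53.25; 7.6*3.6 = 27.36; 31.9*0.02 = 0.638
CPT = 53.25 + 27.36 + 0.638 − 41 = 40.248 °C
Rounded to 0.1 °C: CPT ≈ 40.2 °C

40.2 °C


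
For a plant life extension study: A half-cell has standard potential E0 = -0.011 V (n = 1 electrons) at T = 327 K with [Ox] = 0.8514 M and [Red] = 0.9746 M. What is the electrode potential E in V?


Apply the Nernst equation: E = E0 + (RT/nF)*ln([Ox]/[Red])
Step 1: RT/nF = 8.314*327/(1*96485) = 0.02817721 V
Step 2: [Ox]/[Red] = 0.8514/0.9746 = 0.873589
Step 3: ln(0.873589) = -0.135145
Step 4: correction = 0.02817721 * -0.135145 = -0.0038 V
E = -0.011 + -0.0038 = -0.0148 V

-0.0148 V


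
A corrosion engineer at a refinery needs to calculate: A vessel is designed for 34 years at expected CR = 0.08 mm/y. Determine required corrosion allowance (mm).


Corrosion allowance = CR × design life
CA = 0.08 * 34 = 2.72 mm

2.72 mm


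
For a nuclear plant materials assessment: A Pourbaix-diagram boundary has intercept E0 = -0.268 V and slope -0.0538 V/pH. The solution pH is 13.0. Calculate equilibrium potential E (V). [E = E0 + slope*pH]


Apply the Pourbaix line equation: E = E0 + slope*pH
E = -0.268 + (-0.0538)*13.0 = -0.268 + (-0.6994) = -0.9674 V
Rounded to 4 decimal places: E = -0.9674 V

-0.9674 V


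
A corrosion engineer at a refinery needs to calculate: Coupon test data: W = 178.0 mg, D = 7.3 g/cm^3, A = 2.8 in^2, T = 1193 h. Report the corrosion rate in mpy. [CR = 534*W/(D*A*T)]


Apply the mpy weight-loss relation: CR = 534 * W / (D * A * T)
Numerator: 534 * 178.0 = 95052.0
Denominator: 7.3 * 2.8 * 1193 = 24384.92
CR = 95052.0 / 24384.92 = 3.89798 mpy

3.89798 mpy


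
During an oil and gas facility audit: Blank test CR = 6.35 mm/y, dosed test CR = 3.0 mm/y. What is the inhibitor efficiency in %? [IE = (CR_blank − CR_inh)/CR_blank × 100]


Apply the inhibitor-efficiency definition: IE = (CR_blank − CR_inh)/CR_blank × 100
IE = (6.35 − 3.0) / 6.35 × 100
IE = 3.35 / 6.35 × 100 = 52.8 %

52.8 %


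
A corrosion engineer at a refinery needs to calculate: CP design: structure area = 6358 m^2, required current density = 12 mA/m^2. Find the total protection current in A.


I = area * current density, then convert mA → A (÷1000)
I = 6358 * 12 / 1000 = 76.3 A

76.3 A


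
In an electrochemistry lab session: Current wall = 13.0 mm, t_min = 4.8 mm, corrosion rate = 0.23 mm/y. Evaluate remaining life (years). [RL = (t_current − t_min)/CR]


Apply the remaining-life relation: RL = (t_current − t_min) / CR
RL = (13.0 − 4.8) / 0.23 = 8.2 / 0.23 = 35.7 years

35.7 years


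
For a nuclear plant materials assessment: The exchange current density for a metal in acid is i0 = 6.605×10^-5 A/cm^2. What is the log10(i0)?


i0 = 6.605×10^-5 A/cm^2
log10(i0) = -4.18

-4.18


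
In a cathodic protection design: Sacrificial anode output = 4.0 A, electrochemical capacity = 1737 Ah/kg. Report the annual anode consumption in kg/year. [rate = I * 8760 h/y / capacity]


Annual consumption = current * hours per year / capacity
Rate = 4.0 * 8760 / 1737 = 20.2 kg/year

20.2 kg/year


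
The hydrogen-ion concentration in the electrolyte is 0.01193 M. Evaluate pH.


pH = −log10[H+]
pH = −log10(0.01193) = 1.92

1.92


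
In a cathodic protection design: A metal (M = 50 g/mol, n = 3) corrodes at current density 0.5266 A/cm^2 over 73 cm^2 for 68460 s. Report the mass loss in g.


Apply Faraday's law: m = i*A*t*M / (n*F)
Total charge passed Q = i*A*t = 0.5266*73*68460 = 2631725.628 C
m = Q*M/(n*F) = 2631725.628*50/(3*96485) = 454.6 g

454.6 g


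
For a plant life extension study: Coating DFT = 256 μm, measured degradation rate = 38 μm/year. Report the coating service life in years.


Service life = thickness / degradation rate
Life = 256 / 38 = 6.7 years

6.7 years


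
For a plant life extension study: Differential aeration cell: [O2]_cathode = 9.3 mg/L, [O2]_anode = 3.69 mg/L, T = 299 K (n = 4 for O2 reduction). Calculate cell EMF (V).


Apply the Nernst concentration-cell relation: E = (RT/nF)*ln(C_cathode/C_anode)
RT/nF = 8.314*299/(4*96485) = 0.00644112 V
ln(9.3/3.69) = 0.92439
E = 0.00644112 * 0.92439 = 0.00595 V

0.00595 V


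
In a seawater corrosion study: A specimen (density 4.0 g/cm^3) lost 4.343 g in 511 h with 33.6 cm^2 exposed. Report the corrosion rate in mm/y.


Apply the mm/y weight-loss relation: CR = 87600 * W / (D * A * T)
Numerator: 87600 * 4.343 = 380446.8
Denominator: 4.0 * 33.6 * 511 = 68678.4
CR = 380446.8 / 68678.4 = 5.53954 mm/y

5.53954 mm/y


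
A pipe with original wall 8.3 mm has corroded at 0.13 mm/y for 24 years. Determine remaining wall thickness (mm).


Remaining wall = original − CR × time
t = 8.3 − 0.13*24 = 8.3 − 3.12 = 5.18 mm

5.18 mm


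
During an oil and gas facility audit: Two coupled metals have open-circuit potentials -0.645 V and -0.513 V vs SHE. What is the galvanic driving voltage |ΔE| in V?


Driving voltage is the absolute potential difference.
|ΔE| = |-0.645 − (-0.513)| = 0.132 V

0.132 V


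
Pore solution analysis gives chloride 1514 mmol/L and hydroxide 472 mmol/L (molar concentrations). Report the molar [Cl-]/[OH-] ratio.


Threshold parameter = [Cl-] / [OH-] (molar basis; both in mmol/L, so units cancel)
Ratio = 1514 / 472 = 3.21

3.21


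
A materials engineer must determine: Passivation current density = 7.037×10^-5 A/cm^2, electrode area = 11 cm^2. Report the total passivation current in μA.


I = i_pass * A, then convert A → μA (×10^6)
I = 7.037×10^-5 * 11 * 10^6 = 774.07 μA

774.07 μA


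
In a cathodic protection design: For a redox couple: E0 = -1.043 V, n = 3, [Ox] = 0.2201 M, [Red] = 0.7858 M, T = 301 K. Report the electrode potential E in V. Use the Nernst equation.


Apply the Nernst equation: E = E0 + (RT/nF)*ln([Ox]/[Red])
Step 1: RT/nF = 8.314*301/(3*96485) = 0.00864561 V
Step 2: [Ox]/[Red] = 0.2201/0.7858 = 0.280097
Step 3: ln(0.280097) = -1.272619
Step 4: correction = 0.00864561 * -1.272619 = -0.011 V
E = -1.043 + -0.011 = -1.054 V

-1.054 V


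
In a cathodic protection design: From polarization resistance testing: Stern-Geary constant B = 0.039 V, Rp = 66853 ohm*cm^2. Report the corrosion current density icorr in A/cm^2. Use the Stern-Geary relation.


Apply the Stern-Geary relation: icorr = B / Rp
icorr = 0.039 / 66853 = 5.834×10^-7 A/cm^2

5.834×10^-7 A/cm^2


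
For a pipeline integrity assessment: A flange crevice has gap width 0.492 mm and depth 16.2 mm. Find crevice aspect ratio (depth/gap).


Aspect ratio = depth / gap
Ratio = 16.2 / 0.492 = 32.9

32.9


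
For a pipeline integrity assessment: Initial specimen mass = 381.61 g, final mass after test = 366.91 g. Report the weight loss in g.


Weight loss = initial − final
WL = 381.61 − 366.91 = 14.7 g

14.7 g


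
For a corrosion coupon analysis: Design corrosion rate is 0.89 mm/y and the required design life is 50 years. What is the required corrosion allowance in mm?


Corrosion allowance = CR × design life
CA = 0.89 * 50 = 44.5 mm

44.5 mm


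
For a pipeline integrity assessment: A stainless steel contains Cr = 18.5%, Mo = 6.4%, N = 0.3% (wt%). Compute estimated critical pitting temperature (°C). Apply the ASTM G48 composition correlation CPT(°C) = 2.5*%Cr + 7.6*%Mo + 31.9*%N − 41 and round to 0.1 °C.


Apply the ASTM G48 empirical CPT estimate: CPT(°C) = 2.5*%Cr + 7.6*%Mo + 31.9*%N − 41
2.5*18.5 = 46.25; 7.6*6.4 = 48.64; 31.9*0.3 = 9.57
CPT = 46.25 + 48.64 + 9.57 − 41 = 63.46 °C
Rounded to 0.1 °C: CPT ≈ 63.5 °C

63.5 °C


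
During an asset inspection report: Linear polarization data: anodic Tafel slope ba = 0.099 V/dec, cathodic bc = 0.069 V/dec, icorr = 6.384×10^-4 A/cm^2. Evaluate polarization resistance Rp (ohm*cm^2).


Apply the Stern-Geary equation: Rp = ba*bc / (2.303*icorr*(ba+bc))
ba*bc = 0.099*0.069 = 0.006831
ba+bc = 0.168; 2.303*icorr*(ba+bc) = 2.303*6.384×10^-4*0.168 = 2.4699951×10^-4
Rp = 0.006831 / 2.4699951×10^-4 = 27.66 ohm*cm^2

27.66 ohm*cm^2


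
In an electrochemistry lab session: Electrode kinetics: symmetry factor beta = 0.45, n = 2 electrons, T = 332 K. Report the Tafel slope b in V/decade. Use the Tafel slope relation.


Apply the Tafel slope relation: b = 2.303*R*T/(beta*n*F)
Numerator: 2.303 * 8.314 * 332 = 6356.85
Denominator: 0.45 * 2 * 96485 = 86836.5
b = 6356.85 / 86836.5 = 0.073 V/decade

0.073 V/decade


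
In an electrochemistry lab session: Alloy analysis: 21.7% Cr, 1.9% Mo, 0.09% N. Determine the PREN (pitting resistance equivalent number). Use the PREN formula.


Apply the PREN formula: PREN = Cr + 3.3*Mo + 16*N
PREN = 21.7 + 3.3*1.9 + 16*0.09
PREN = 21.7 + 6.27 + 1.44 = 29.41

29.41
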